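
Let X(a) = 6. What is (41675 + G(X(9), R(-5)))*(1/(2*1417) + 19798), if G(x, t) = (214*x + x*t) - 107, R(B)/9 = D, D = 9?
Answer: 1215794132577/1417 ≈ 8.5801e+8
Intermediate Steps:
R(B) = 81 (R(B) = 9*9 = 81)
G(x, t) = -107 + 214*x + t*x (G(x, t) = (214*x + t*x) - 107 = -107 + 214*x + t*x)
(41675 + G(X(9), R(-5)))*(1/(2*1417) + 19798) = (41675 + (-107 + 214*6 + 81*6))*(1/(2*1417) + 19798) = (41675 + (-107 + 1284 + 486))*(1/2834 + 19798) = (41675 + 1663)*(1/2834 + 19798) = 43338*(56107533/2834) = 1215794132577/1417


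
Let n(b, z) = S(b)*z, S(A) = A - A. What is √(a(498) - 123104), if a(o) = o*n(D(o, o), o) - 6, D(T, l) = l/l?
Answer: I*√123110 ≈ 350.87*I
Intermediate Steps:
D(T, l) = 1
S(A) = 0
n(b, z) = 0 (n(b, z) = 0*z = 0)
a(o) = -6 (a(o) = o*0 - 6 = 0 - 6 = -6)
√(a(498) - 123104) = √(-6 - 123104) = √(-123110) = I*√123110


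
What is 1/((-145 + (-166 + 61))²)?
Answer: 1/62500 ≈ 1.6000e-5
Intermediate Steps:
1/((-145 + (-166 + 61))²) = 1/((-145 - 105)²) = 1/((-250)²) = 1/62500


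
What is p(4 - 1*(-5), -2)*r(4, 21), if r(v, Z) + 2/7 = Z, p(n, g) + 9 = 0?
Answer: -1305/7 ≈ -186.43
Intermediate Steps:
p(n, g) = -9 (p(n, g) = -9 + 0 = -9)
r(v, Z) = -2/7 + Z
p(4 - 1*(-5), -2)*r(4, 21) = -9*(-2/7 + 21) = -9*145/7 = -1305/7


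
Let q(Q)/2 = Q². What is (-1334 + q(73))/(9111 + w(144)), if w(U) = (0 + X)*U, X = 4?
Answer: 3108/3229 ≈ 0.96253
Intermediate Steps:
q(Q) = 2*Q²
w(U) = 4*U (w(U) = (0 + 4)*U = 4*U)
(-1334 + q(73))/(9111 + w(144)) = (-1334 + 2*73²)/(9111 + 4*144) = (-1334 + 2*5329)/(9111 + 576) = (-1334 + 10658)/9687 = 9324*(1/9687) = 3108/3229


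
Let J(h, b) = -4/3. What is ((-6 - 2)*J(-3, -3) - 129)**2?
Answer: 126025/9 ≈ 14003.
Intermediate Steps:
J(h, b) = -4/3 (J(h, b) = -4*1/3 = -4/3)
((-6 - 2)*J(-3, -3) - 129)**2 = ((-6 - 2)*(-4/3) - 129)**2 = (-8*(-4/3) - 129)**2 = (32/3 - 129)**2 = (-355/3)**2 = 126025/9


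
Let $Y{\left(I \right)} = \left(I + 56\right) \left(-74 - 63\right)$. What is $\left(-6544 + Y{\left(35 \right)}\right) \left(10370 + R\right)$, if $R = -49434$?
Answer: $742645704$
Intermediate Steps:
$Y{\left(I \right)} = -7672 - 137 I$ ($Y{\left(I \right)} = \left(56 + I\right) \left(-137\right) = -7672 - 137 I$)
$\left(-6544 + Y{\left(35 \right)}\right) \left(10370 + R\right) = \left(-6544 - 12467\right) \left(10370 - 49434\right) = \left(-6544 - 12467\right) \left(-39064\right) = \left(-19011\right) \left(-39064\right) = 742645704$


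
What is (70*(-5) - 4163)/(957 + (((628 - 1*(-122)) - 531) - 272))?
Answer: -4513/904 ≈ -4.9923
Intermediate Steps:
(70*(-5) - 4163)/(957 + (((628 - 1*(-122)) - 531) - 272)) = (-350 - 4163)/(957 + (((628 + 122) - 531) - 272)) = -4513/(957 + ((750 - 531) - 272)) = -4513/(957 + (219 - 272)) = -4513/(957 - 53) = -4513/904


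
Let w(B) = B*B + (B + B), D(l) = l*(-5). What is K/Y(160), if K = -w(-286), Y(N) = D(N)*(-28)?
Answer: -10153/2800 ≈ -3.6261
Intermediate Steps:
D(l) = -5*l
w(B) = B² + 2*B
Y(N) = 140*N (Y(N) = -5*N*(-28) = 140*N)
K = -81224 (K = -(-286)*(2 - 286) = -(-286)*(-284) = -1*81224 = -81224)
K/Y(160) = -81224/(140*160) = -81224/22400 = -81224*1/22400 = -10153/2800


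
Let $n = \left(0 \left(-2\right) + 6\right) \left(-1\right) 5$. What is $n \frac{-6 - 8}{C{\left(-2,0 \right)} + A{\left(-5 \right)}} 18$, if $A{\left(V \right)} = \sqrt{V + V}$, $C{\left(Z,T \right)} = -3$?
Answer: $- \frac{22680}{19} - \frac{7560 i \sqrt{10}}{19} \approx -1193.7 - 1258.3 i$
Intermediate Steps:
$A{\left(V \right)} = \sqrt{2} \sqrt{V}$ ($A{\left(V \right)} = \sqrt{2 V} = \sqrt{2} \sqrt{V}$)
$n = -30$ ($n = \left(0 + 6\right) \left(-1\right) 5 = 6 \left(-1\right) 5 = \left(-6\right) 5 = -30$)
$n \frac{-6 - 8}{C{\left(-2,0 \right)} + A{\left(-5 \right)}} 18 = - 30 \frac{-6 - 8}{-3 + \sqrt{2} \sqrt{-5}} \cdot 18 = - 30 \left(- \frac{14}{-3 + \sqrt{2} i \sqrt{5}}\right) 18 = - 30 \left(- \frac{14}{-3 + i \sqrt{10}}\right) 18 = \frac{420}{-3 + i \sqrt{10}} \cdot 18 = \frac{7560}{-3 + i \sqrt{10}}$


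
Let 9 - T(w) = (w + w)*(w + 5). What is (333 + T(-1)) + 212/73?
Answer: 25762/73 ≈ 352.90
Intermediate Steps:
T(w) = 9 - 2*w*(5 + w) (T(w) = 9 - (w + w)*(w + 5) = 9 - 2*w*(5 + w))
(333 + T(-1)) + 212/73 = (333 + (9 - 10*(-1) - 2*(-1)²)) + 212/73 = (333 + (9 + 10 - 2*1)) + 212*(1/73) = (333 + (9 + 10 - 2)) + 212/73 = (333 + 17) + 212/73 = 350 + 212/73 = 25762/73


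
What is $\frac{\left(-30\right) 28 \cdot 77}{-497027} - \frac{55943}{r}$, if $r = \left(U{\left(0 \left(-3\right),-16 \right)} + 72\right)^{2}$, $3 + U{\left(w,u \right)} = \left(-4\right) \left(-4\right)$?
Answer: $- \frac{27337868461}{3591020075} \approx -7.6128$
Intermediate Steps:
$U{\left(w,u \right)} = 13$ ($U{\left(w,u \right)} = -3 - -16 = -3 + 16 = 13$)
$r = 7225$ ($r = \left(13 + 72\right)^{2} = 85^{2} = 7225$)
$\frac{\left(-30\right) 28 \cdot 77}{-497027} - \frac{55943}{r} = \frac{\left(-30\right) 28 \cdot 77}{-497027} - \frac{55943}{7225} = \left(-840\right) 77 \left(- \frac{1}{497027}\right) - \frac{55943}{7225} = \left(-64680\right) \left(- \frac{1}{497027}\right) - \frac{55943}{7225} = \frac{64680}{497027} - \frac{55943}{7225} = - \frac{27337868461}{3591020075}$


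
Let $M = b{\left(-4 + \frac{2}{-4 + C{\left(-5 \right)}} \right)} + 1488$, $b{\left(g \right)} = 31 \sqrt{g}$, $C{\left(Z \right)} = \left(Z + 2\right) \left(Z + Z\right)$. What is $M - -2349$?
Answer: $3837 + \frac{31 i \sqrt{663}}{13} \approx 3837.0 + 61.401 i$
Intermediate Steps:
$C{\left(Z \right)} = 2 Z \left(2 + Z\right)$ ($C{\left(Z \right)} = \left(2 + Z\right) 2 Z = 2 Z \left(2 + Z\right)$)
$M = 1488 + \frac{31 i \sqrt{663}}{13}$ ($M = 31 \sqrt{-4 + \frac{2}{-4 + 2 \left(-5\right) \left(2 - 5\right)}} + 1488 = 31 \sqrt{-4 + \frac{2}{-4 + 2 \left(-5\right) \left(-3\right)}} + 1488 = 31 \sqrt{-4 + \frac{2}{-4 + 30}} + 1488 = 31 \sqrt{-4 + \frac{2}{26}} + 1488 = 31 \sqrt{-4 + 2 \cdot \frac{1}{26}} + 1488 = 31 \sqrt{-4 + \frac{1}{13}} + 1488 = 31 \sqrt{- \frac{51}{13}} + 1488 = 31 \frac{i \sqrt{663}}{13} + 1488 = \frac{31 i \sqrt{663}}{13} + 1488 = 1488 + \frac{31 i \sqrt{663}}{13} \approx 1488.0 + 61.401 i$)
$M - -2349 = \left(1488 + \frac{31 i \sqrt{663}}{13}\right) - -2349 = \left(1488 + \frac{31 i \sqrt{663}}{13}\right) + 2349 = 3837 + \frac{31 i \sqrt{663}}{13}$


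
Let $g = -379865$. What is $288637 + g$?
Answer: $-91228$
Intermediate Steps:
$288637 + g = 288637 - 379865 = -91228$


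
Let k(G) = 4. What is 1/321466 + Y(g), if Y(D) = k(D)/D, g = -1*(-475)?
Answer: 1286339/152696350 ≈ 0.0084242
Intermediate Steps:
g = 475
Y(D) = 4/D
1/321466 + Y(g) = 1/321466 + 4/475 = 1286339/152696350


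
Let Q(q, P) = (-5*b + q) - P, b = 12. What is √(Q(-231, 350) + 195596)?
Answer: √194955 ≈ 441.54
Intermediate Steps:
Q(q, P) = -60 + q - P (Q(q, P) = (-5*12 + q) - P = (-60 + q) - P = -60 + q - P)
√(Q(-231, 350) + 195596) = √((-60 - 231 - 1*350) + 195596) = √((-60 - 231 - 350) + 195596) = √(-641 + 195596) = √194955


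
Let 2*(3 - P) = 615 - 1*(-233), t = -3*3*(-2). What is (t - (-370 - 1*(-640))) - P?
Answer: 169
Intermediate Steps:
t = 18 (t = -9*(-2) = 18)
P = -421 (P = 3 - (615 - 1*(-233))/2 = 3 - (615 + 233)/2 = 3 - ½*848 = 3 - 424 = -421)
(t - (-370 - 1*(-640))) - P = (18 - (-370 - 1*(-640))) - 1*(-421) = (18 - (-370 + 640)) + 421 = (18 - 1*270) + 421 = (18 - 270) + 421 = -252 + 421 = 169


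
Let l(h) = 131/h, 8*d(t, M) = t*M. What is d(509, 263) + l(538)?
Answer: 36010747/2152 ≈ 16734.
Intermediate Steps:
d(t, M) = M*t/8 (d(t, M) = (t*M)/8 = (M*t)/8 = M*t/8)
d(509, 263) + l(538) = (⅛)*263*509 + 131/538 = 133867/8 + 131*(1/538) = 133867/8 + 131/538 = 36010747/2152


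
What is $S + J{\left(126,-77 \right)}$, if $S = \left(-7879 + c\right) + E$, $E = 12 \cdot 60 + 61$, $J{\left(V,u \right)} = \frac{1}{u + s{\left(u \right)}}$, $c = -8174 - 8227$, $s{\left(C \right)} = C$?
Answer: $- \frac{3618847}{154} \approx -23499.0$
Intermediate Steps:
$c = -16401$ ($c = -8174 - 8227 = -16401$)
$J{\left(V,u \right)} = \frac{1}{2 u}$ ($J{\left(V,u \right)} = \frac{1}{u + u} = \frac{1}{2 u}$)
$E = 781$ ($E = 720 + 61 = 781$)
$S = -23499$ ($S = \left(-7879 - 16401\right) + 781 = -24280 + 781 = -23499$)
$S + J{\left(126,-77 \right)} = -23499 + \frac{1}{2 \left(-77\right)} = -23499 + \frac{1}{2} \left(- \frac{1}{77}\right) = -23499 - \frac{1}{154} = - \frac{3618847}{154}$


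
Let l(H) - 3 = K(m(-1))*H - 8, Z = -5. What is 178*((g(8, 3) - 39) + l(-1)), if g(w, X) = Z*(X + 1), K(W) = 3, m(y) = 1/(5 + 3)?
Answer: -11926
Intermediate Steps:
m(y) = 1/8
g(w, X) = -5 - 5*X (g(w, X) = -5*(X + 1) = -5*(1 + X) = -5 - 5*X)
l(H) = -5 + 3*H (l(H) = 3 + (3*H - 8) = 3 + (-8 + 3*H) = -5 + 3*H)
178*((g(8, 3) - 39) + l(-1)) = 178*(((-5 - 5*3) - 39) + (-5 + 3*(-1))) = 178*(((-5 - 15) - 39) + (-5 - 3)) = 178*((-20 - 39) - 8) = 178*(-59 - 8) = 178*(-67) = -11926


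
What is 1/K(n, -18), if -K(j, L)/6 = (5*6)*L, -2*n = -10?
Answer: 1/3240 ≈ 0.00030864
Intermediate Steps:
n = 5 (n = -½*(-10) = 5)
K(j, L) = -180*L (K(j, L) = -6*5*6*L = -180*L)
1/K(n, -18) = 1/(-180*(-18)) = 1/3240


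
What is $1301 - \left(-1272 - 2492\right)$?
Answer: $5065$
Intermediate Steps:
$1301 - \left(-1272 - 2492\right) = 1301 - -3764 = 1301 + 3764 = 5065$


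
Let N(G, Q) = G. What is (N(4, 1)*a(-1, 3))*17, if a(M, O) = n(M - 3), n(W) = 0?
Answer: 0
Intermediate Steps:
a(M, O) = 0
(N(4, 1)*a(-1, 3))*17 = (4*0)*17 = 0*17 = 0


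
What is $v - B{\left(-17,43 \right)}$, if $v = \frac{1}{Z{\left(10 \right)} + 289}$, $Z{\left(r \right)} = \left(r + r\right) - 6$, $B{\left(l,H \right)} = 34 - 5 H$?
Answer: $\frac{54844}{303} \approx 181.0$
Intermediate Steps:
$B{\left(l,H \right)} = 34 - 5 H$
$Z{\left(r \right)} = -6 + 2 r$ ($Z{\left(r \right)} = 2 r - 6 = -6 + 2 r$)
$v = \frac{1}{303}$ ($v = \frac{1}{\left(-6 + 2 \cdot 10\right) + 289} = \frac{1}{\left(-6 + 20\right) + 289} = \frac{1}{14 + 289} = \frac{1}{303} \approx 0.0033003$)
$v - B{\left(-17,43 \right)} = \frac{1}{303} - \left(34 - 215\right) = \frac{1}{303} - -181 = \frac{1}{303} + 181 = \frac{54844}{303}$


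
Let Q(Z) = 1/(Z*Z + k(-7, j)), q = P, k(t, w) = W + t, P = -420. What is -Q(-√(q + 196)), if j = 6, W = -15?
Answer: 1/246 ≈ 0.0040650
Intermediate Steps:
k(t, w) = -15 + t
q = -420
Q(Z) = 1/(-22 + Z²) (Q(Z) = 1/(Z*Z + (-15 - 7)) = 1/(Z² - 22) = 1/(-22 + Z²))
-Q(-√(q + 196)) = -1/(-22 + (-√(-420 + 196))²) = -1/(-22 + (-√(-224))²) = -1/(-22 + (-4*I*√14)²) = -1/(-22 - 224) = -1/(-246) = -1*(-1/246) = 1/246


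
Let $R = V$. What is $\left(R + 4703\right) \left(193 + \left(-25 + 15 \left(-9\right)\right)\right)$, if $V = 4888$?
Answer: $316503$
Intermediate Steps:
$R = 4888$
$\left(R + 4703\right) \left(193 + \left(-25 + 15 \left(-9\right)\right)\right) = \left(4888 + 4703\right) \left(193 + \left(-25 + 15 \left(-9\right)\right)\right) = 9591 \left(193 - 160\right) = 9591 \cdot 33 = 316503$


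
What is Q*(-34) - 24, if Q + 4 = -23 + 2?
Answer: 826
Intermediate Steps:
Q = -25 (Q = -4 + (-23 + 2) = -4 - 21 = -25)
Q*(-34) - 24 = -25*(-34) - 24 = 850 - 24 = 826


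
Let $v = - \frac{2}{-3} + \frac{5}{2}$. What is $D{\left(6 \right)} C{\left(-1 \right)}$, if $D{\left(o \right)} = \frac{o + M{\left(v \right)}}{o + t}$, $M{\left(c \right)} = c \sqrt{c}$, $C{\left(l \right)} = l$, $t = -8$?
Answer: $3 + \frac{19 \sqrt{114}}{72} \approx 5.8176$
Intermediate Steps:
$v = \frac{19}{6}$ ($v = \left(-2\right) \left(- \frac{1}{3}\right) + 5 \cdot \frac{1}{2} = \frac{2}{3} + \frac{5}{2} = \frac{19}{6} \approx 3.1667$)
$M{\left(c \right)} = c^{\frac{3}{2}}$
$D{\left(o \right)} = \frac{o + \frac{19 \sqrt{114}}{36}}{-8 + o}$ ($D{\left(o \right)} = \frac{o + \left(\frac{19}{6}\right)^{\frac{3}{2}}}{o - 8} = \frac{o + \frac{19 \sqrt{114}}{36}}{-8 + o}$)
$D{\left(6 \right)} C{\left(-1 \right)} = \frac{6 + \frac{19 \sqrt{114}}{36}}{-8 + 6} \left(-1\right) = \frac{6 + \frac{19 \sqrt{114}}{36}}{-2} \left(-1\right) = - \frac{6 + \frac{19 \sqrt{114}}{36}}{2} \left(-1\right) = \left(-3 - \frac{19 \sqrt{114}}{72}\right) \left(-1\right) = 3 + \frac{19 \sqrt{114}}{72}$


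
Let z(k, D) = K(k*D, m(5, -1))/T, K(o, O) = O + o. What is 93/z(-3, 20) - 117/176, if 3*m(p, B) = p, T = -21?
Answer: 144387/4400 ≈ 32.815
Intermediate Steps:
m(p, B) = p/3
z(k, D) = -5/63 - D*k/21 (z(k, D) = ((⅓)*5 + k*D)/(-21) = (5/3 + D*k)*(-1/21) = -5/63 - D*k/21)
93/z(-3, 20) - 117/176 = 93/(-5/63 - 1/21*20*(-3)) - 117/176 = 93/(-5/63 + 20/7) - 117*1/176 = 93/(25/9) - 117/176 = 93*(9/25) - 117/176 = 837/25 - 117/176 = 144387/4400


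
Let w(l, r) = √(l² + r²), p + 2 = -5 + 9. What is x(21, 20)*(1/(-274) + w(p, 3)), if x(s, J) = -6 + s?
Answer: -15/274 + 15*√13 ≈ 54.029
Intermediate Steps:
p = 2 (p = -2 + (-5 + 9) = -2 + 4 = 2)
x(21, 20)*(1/(-274) + w(p, 3)) = (-6 + 21)*(1/(-274) + √(2² + 3²)) = 15*(-1/274 + √(4 + 9)) = 15*(-1/274 + √13) = -15/274 + 15*√13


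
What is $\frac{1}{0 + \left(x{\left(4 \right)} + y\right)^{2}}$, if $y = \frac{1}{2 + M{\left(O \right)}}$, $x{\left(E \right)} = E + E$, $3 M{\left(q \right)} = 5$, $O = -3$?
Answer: $\frac{121}{8281} \approx 0.014612$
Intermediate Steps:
$M{\left(q \right)} = \frac{5}{3}$ ($M{\left(q \right)} = \frac{1}{3} \cdot 5 = \frac{5}{3}$)
$x{\left(E \right)} = 2 E$
$y = \frac{3}{11}$ ($y = \frac{1}{2 + \frac{5}{3}} = \frac{1}{\frac{11}{3}} = \frac{3}{11} \approx 0.27273$)
$\frac{1}{0 + \left(x{\left(4 \right)} + y\right)^{2}} = \frac{1}{0 + \left(2 \cdot 4 + \frac{3}{11}\right)^{2}} = \frac{1}{0 + \left(8 + \frac{3}{11}\right)^{2}} = \frac{1}{0 + \left(\frac{91}{11}\right)^{2}} = \frac{1}{0 + \frac{8281}{121}} = \frac{1}{\frac{8281}{121}} = \frac{121}{8281}$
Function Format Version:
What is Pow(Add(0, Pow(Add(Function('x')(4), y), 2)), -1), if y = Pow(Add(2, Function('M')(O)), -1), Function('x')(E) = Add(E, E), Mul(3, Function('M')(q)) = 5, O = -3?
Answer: Rational(121, 8281) ≈ 0.014612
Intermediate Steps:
Function('M')(q) = Rational(5, 3) (Function('M')(q) = Mul(Rational(1, 3), 5) = Rational(5, 3))
Function('x')(E) = Mul(2, E)
y = Rational(3, 11) (y = Pow(Add(2, Rational(5, 3)), -1) = Pow(Rational(11, 3), -1) = Rational(3, 11) ≈ 0.27273)
Pow(Add(0, Pow(Add(Function('x')(4), y), 2)), -1) = Pow(Add(0, Pow(Add(Mul(2, 4), Rational(3, 11)), 2)), -1) = Pow(Add(0, Pow(Add(8, Rational(3, 11)), 2)), -1) = Pow(Add(0, Pow(Rational(91, 11), 2)), -1) = Pow(Add(0, Rational(8281, 121)), -1) = Pow(Rational(8281, 121), -1) = Rational(121, 8281)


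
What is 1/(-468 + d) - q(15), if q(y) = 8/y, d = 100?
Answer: -2959/5520 ≈ -0.53605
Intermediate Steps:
1/(-468 + d) - q(15) = 1/(-468 + 100) - 8/15 = 1/(-368) - 8/15 = -1/368 - 1*8/15 = -1/368 - 8/15 = -2959/5520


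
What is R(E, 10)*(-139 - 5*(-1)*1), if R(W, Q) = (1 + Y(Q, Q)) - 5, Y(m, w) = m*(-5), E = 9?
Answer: 7236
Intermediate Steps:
Y(m, w) = -5*m
R(W, Q) = -4 - 5*Q (R(W, Q) = (1 - 5*Q) - 5 = -4 - 5*Q)
R(E, 10)*(-139 - 5*(-1)*1) = (-4 - 5*10)*(-139 - 5*(-1)*1) = (-4 - 50)*(-139 + 5*1) = -54*(-139 + 5) = -54*(-134) = 7236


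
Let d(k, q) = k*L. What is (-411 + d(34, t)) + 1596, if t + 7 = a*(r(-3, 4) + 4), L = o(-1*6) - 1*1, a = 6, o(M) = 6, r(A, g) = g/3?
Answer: 1355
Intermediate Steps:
r(A, g) = g/3 (r(A, g) = g*(1/3) = g/3)
L = 5 (L = 6 - 1*1 = 6 - 1 = 5)
t = 25 (t = -7 + 6*((1/3)*4 + 4) = -7 + 6*(4/3 + 4) = -7 + 6*(16/3) = -7 + 32 = 25)
d(k, q) = 5*k (d(k, q) = k*5 = 5*k)
(-411 + d(34, t)) + 1596 = (-411 + 5*34) + 1596 = (-411 + 170) + 1596 = -241 + 1596 = 1355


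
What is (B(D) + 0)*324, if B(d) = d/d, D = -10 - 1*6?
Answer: 324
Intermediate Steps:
D = -16 (D = -10 - 6 = -16)
B(d) = 1
(B(D) + 0)*324 = (1 + 0)*324 = 1*324 = 324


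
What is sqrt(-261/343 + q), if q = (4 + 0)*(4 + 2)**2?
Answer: 3*sqrt(38213)/49 ≈ 11.968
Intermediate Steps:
q = 144 (q = 4*6**2 = 4*36 = 144)
sqrt(-261/343 + q) = sqrt(-261/343 + 144) = sqrt(49131/343) = 3*sqrt(38213)/49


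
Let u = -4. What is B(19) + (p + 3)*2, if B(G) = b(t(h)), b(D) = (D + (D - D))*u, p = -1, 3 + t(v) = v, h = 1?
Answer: 12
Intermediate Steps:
t(v) = -3 + v
b(D) = -4*D (b(D) = (D + (D - D))*(-4) = (D + 0)*(-4) = D*(-4) = -4*D)
B(G) = 8 (B(G) = -4*(-3 + 1) = -4*(-2) = 8)
B(19) + (p + 3)*2 = 8 + (-1 + 3)*2 = 8 + 2*2 = 8 + 4 = 12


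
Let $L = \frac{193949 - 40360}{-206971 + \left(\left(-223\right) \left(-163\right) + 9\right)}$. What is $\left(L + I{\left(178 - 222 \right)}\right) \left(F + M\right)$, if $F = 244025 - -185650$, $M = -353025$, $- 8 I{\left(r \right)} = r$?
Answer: $\frac{20051192875}{56871} \approx 3.5257 \cdot 10^{5}$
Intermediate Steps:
$I{\left(r \right)} = - \frac{r}{8}$
$L = - \frac{153589}{170613}$ ($L = \frac{153589}{-206971 + \left(36349 + 9\right)} = \frac{153589}{-206971 + 36358} = \frac{153589}{-170613} = 153589 \left(- \frac{1}{170613}\right) = - \frac{153589}{170613} \approx -0.90022$)
$F = 429675$ ($F = 244025 + 185650 = 429675$)
$\left(L + I{\left(178 - 222 \right)}\right) \left(F + M\right) = \left(- \frac{153589}{170613} - \frac{178 - 222}{8}\right) \left(429675 - 353025\right) = \left(- \frac{153589}{170613} - \frac{178 - 222}{8}\right) 76650 = \left(- \frac{153589}{170613} - - \frac{11}{2}\right) 76650 = \left(- \frac{153589}{170613} + \frac{11}{2}\right) 76650 = \frac{1569565}{341226} \cdot 76650 = \frac{20051192875}{56871}$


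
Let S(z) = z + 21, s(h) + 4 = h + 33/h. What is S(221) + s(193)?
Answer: 83216/193 ≈ 431.17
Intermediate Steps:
s(h) = -4 + h + 33/h (s(h) = -4 + (h + 33/h) = -4 + h + 33/h)
S(z) = 21 + z
S(221) + s(193) = (21 + 221) + (-4 + 193 + 33/193) = 242 + (-4 + 193 + 33*(1/193)) = 242 + (-4 + 193 + 33/193) = 242 + 36510/193 = 83216/193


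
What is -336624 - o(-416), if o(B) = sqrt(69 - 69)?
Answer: -336624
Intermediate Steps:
o(B) = 0 (o(B) = sqrt(0) = 0)
-336624 - o(-416) = -336624 - 1*0 = -336624 + 0 = -336624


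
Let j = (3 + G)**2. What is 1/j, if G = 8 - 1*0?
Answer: 1/121 ≈ 0.0082645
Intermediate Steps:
G = 8 (G = 8 + 0 = 8)
j = 121 (j = (3 + 8)**2 = 11**2 = 121)
1/j = 1/121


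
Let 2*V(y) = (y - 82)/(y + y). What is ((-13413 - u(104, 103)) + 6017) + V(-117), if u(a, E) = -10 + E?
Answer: -3504653/468 ≈ -7488.6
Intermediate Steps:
V(y) = (-82 + y)/(4*y) (V(y) = ((y - 82)/(y + y))/2 = ((-82 + y)/((2*y)))/2 = ((-82 + y)*(1/(2*y)))/2 = ((-82 + y)/(2*y))/2 = (-82 + y)/(4*y))
((-13413 - u(104, 103)) + 6017) + V(-117) = ((-13413 - (-10 + 103)) + 6017) + (¼)*(-82 - 117)/(-117) = ((-13413 - 1*93) + 6017) + (¼)*(-1/117)*(-199) = ((-13413 - 93) + 6017) + 199/468 = (-13506 + 6017) + 199/468 = -7489 + 199/468 = -3504653/468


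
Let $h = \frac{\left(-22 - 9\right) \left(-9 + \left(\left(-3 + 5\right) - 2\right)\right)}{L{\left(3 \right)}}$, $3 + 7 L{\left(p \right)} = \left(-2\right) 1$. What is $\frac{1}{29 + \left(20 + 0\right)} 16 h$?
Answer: $- \frac{4464}{35} \approx -127.54$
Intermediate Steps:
$L{\left(p \right)} = - \frac{5}{7}$ ($L{\left(p \right)} = - \frac{3}{7} + \frac{\left(-2\right) 1}{7} = - \frac{3}{7} + \frac{1}{7} \left(-2\right) = - \frac{3}{7} - \frac{2}{7} = - \frac{5}{7}$)
$h = - \frac{1953}{5}$ ($h = \frac{\left(-22 - 9\right) \left(-9 + \left(\left(-3 + 5\right) - 2\right)\right)}{- \frac{5}{7}} = - 31 \left(-9 + \left(2 - 2\right)\right) \left(- \frac{7}{5}\right) = - 31 \left(-9 + 0\right) \left(- \frac{7}{5}\right) = \left(-31\right) \left(-9\right) \left(- \frac{7}{5}\right) = 279 \left(- \frac{7}{5}\right) = - \frac{1953}{5} \approx -390.6$)
$\frac{1}{29 + \left(20 + 0\right)} 16 h = \frac{1}{29 + \left(20 + 0\right)} 16 \left(- \frac{1953}{5}\right) = \frac{1}{29 + 20} \cdot 16 \left(- \frac{1953}{5}\right) = \frac{1}{49} \cdot 16 \left(- \frac{1953}{5}\right) = \frac{16}{49} \left(- \frac{1953}{5}\right) = - \frac{4464}{35}$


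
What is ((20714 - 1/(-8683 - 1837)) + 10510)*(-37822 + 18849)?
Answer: -6232184274013/10520 ≈ -5.9241e+8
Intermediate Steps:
((20714 - 1/(-8683 - 1837)) + 10510)*(-37822 + 18849) = ((20714 - 1/(-10520)) + 10510)*(-18973) = ((20714 - 1*(-1/10520)) + 10510)*(-18973) = ((20714 + 1/10520) + 10510)*(-18973) = (217911281/10520 + 10510)*(-18973) = (328476481/10520)*(-18973) = -6232184274013/10520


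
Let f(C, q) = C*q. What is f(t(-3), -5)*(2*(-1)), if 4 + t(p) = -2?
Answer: -60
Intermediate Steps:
t(p) = -6 (t(p) = -4 - 2 = -6)
f(t(-3), -5)*(2*(-1)) = (-6*(-5))*(2*(-1)) = 30*(-2) = -60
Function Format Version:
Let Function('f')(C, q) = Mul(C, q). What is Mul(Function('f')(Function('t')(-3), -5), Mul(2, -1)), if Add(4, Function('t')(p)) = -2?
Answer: -60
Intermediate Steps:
Function('t')(p) = -6 (Function('t')(p) = Add(-4, -2) = -6)
Mul(Function('f')(Function('t')(-3), -5), Mul(2, -1)) = Mul(Mul(-6, -5), Mul(2, -1)) = Mul(30, -2) = -60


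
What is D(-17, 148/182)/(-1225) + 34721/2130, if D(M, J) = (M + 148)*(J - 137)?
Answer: 1465708453/47488350 ≈ 30.865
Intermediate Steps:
D(M, J) = (-137 + J)*(148 + M) (D(M, J) = (148 + M)*(-137 + J) = (-137 + J)*(148 + M))
D(-17, 148/182)/(-1225) + 34721/2130 = (-20276 - 137*(-17) + 148*(148/182) + (148/182)*(-17))/(-1225) + 34721/2130 = (-20276 + 2329 + 148*(148*(1/182)) + (148*(1/182))*(-17))*(-1/1225) + 34721*(1/2130) = (-20276 + 2329 + 148*(74/91) + (74/91)*(-17))*(-1/1225) + 34721/2130 = (-20276 + 2329 + 10952/91 - 1258/91)*(-1/1225) + 34721/2130 = -1623483/91*(-1/1225) + 34721/2130 = 1623483/111475 + 34721/2130 = 1465708453/47488350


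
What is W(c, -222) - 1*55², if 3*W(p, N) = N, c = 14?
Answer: -3099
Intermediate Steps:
W(p, N) = N/3
W(c, -222) - 1*55² = (⅓)*(-222) - 1*55² = -74 - 1*3025 = -74 - 3025 = -3099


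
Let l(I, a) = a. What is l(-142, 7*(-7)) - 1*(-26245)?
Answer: 26196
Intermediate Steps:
l(-142, 7*(-7)) - 1*(-26245) = 7*(-7) - 1*(-26245) = -49 + 26245 = 26196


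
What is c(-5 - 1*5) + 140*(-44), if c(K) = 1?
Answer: -6159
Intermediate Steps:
c(-5 - 1*5) + 140*(-44) = 1 + 140*(-44) = 1 - 6160 = -6159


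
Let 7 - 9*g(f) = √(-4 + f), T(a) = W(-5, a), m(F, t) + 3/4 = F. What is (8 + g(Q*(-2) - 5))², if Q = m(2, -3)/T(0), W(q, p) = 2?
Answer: (158 - I*√41)²/324 ≈ 76.923 - 6.245*I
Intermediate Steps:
m(F, t) = -¾ + F
T(a) = 2
Q = 5/8 (Q = (-¾ + 2)/2 = (5/4)*(½) = 5/8 ≈ 0.62500)
g(f) = 7/9 - √(-4 + f)/9
(8 + g(Q*(-2) - 5))² = (8 + (7/9 - √(-4 + ((5/8)*(-2) - 5))/9))² = (8 + (7/9 - √(-4 + (-5/4 - 5))/9))² = (8 + (7/9 - √(-4 - 25/4)/9))² = (8 + (7/9 - I*√41/18))² = (79/9 - I*√41/18)²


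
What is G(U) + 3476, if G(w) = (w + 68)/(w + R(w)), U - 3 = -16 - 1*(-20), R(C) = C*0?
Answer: 24407/7 ≈ 3486.7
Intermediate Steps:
R(C) = 0
U = 7 (U = 3 + (-16 - 1*(-20)) = 3 + (-16 + 20) = 3 + 4 = 7)
G(w) = (68 + w)/w (G(w) = (w + 68)/(w + 0) = (68 + w)/w)
G(U) + 3476 = (68 + 7)/7 + 3476 = (⅐)*75 + 3476 = 75/7 + 3476 = 24407/7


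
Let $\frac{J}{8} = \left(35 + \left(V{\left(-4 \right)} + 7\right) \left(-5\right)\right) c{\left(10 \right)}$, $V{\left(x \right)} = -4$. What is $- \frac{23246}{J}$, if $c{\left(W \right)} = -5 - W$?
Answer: $\frac{11623}{1200} \approx 9.6858$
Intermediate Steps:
$J = -2400$ ($J = 8 \left(35 + \left(-4 + 7\right) \left(-5\right)\right) \left(-5 - 10\right) = 8 \left(35 + 3 \left(-5\right)\right) \left(-5 - 10\right) = 8 \left(35 - 15\right) \left(-15\right) = 8 \cdot 20 \left(-15\right) = 8 \left(-300\right) = -2400$)
$- \frac{23246}{J} = - \frac{23246}{-2400} = \left(-23246\right) \left(- \frac{1}{2400}\right) = \frac{11623}{1200}$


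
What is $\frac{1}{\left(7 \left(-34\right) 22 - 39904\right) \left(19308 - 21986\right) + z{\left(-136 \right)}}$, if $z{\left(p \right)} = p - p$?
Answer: $\frac{1}{120884920} \approx 8.2723 \cdot 10^{-9}$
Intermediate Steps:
$z{\left(p \right)} = 0$
$\frac{1}{\left(7 \left(-34\right) 22 - 39904\right) \left(19308 - 21986\right) + z{\left(-136 \right)}} = \frac{1}{\left(7 \left(-34\right) 22 - 39904\right) \left(19308 - 21986\right) + 0} = \frac{1}{\left(\left(-238\right) 22 - 39904\right) \left(-2678\right) + 0} = \frac{1}{\left(-5236 - 39904\right) \left(-2678\right) + 0} = \frac{1}{\left(-45140\right) \left(-2678\right) + 0} = \frac{1}{120884920 + 0} = \frac{1}{120884920}$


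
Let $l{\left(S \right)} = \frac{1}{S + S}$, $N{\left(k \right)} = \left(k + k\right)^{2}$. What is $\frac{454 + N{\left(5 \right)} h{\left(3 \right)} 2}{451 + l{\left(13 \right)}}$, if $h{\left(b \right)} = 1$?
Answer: $\frac{5668}{3909} \approx 1.45$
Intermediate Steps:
$N{\left(k \right)} = 4 k^{2}$ ($N{\left(k \right)} = \left(2 k\right)^{2} = 4 k^{2}$)
$l{\left(S \right)} = \frac{1}{2 S}$
$\frac{454 + N{\left(5 \right)} h{\left(3 \right)} 2}{451 + l{\left(13 \right)}} = \frac{454 + 4 \cdot 5^{2} \cdot 1 \cdot 2}{451 + \frac{1}{2 \cdot 13}} = \frac{454 + 4 \cdot 25 \cdot 1 \cdot 2}{451 + \frac{1}{2} \cdot \frac{1}{13}} = \frac{454 + 100 \cdot 1 \cdot 2}{451 + \frac{1}{26}} = \frac{454 + 100 \cdot 2}{\frac{11727}{26}} = \left(454 + 200\right) \frac{26}{11727} = 654 \cdot \frac{26}{11727} = \frac{5668}{3909}$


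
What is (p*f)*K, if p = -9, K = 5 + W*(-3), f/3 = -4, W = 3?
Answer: -432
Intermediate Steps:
f = -12 (f = 3*(-4) = -12)
K = -4 (K = 5 + 3*(-3) = 5 - 9 = -4)
(p*f)*K = -9*(-12)*(-4) = 108*(-4) = -432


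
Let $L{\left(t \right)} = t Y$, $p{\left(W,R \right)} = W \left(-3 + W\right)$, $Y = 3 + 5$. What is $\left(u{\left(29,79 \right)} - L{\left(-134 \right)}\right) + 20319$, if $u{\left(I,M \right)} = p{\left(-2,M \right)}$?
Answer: $21401$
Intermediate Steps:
$Y = 8$
$u{\left(I,M \right)} = 10$ ($u{\left(I,M \right)} = - 2 \left(-3 - 2\right) = \left(-2\right) \left(-5\right) = 10$)
$L{\left(t \right)} = 8 t$ ($L{\left(t \right)} = t 8 = 8 t$)
$\left(u{\left(29,79 \right)} - L{\left(-134 \right)}\right) + 20319 = \left(10 - 8 \left(-134\right)\right) + 20319 = \left(10 - -1072\right) + 20319 = \left(10 + 1072\right) + 20319 = 1082 + 20319 = 21401$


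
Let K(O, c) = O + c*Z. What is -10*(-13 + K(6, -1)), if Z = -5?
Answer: 20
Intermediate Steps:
K(O, c) = O - 5*c (K(O, c) = O + c*(-5) = O - 5*c)
-10*(-13 + K(6, -1)) = -10*(-13 + (6 - 5*(-1))) = -10*(-13 + (6 + 5)) = -10*(-13 + 11) = -10*(-2) = 20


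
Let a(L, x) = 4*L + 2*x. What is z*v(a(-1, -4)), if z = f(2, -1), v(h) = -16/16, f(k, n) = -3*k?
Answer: 6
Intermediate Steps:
a(L, x) = 2*x + 4*L
v(h) = -1 (v(h) = -16*1/16 = -1)
z = -6 (z = -3*2 = -6)
z*v(a(-1, -4)) = -6*(-1) = 6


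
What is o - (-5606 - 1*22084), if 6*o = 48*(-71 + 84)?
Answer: 27794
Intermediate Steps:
o = 104 (o = (48*(-71 + 84))/6 = (48*13)/6 = (1/6)*624 = 104)
o - (-5606 - 1*22084) = 104 - (-5606 - 1*22084) = 104 - (-5606 - 22084) = 104 - 1*(-27690) = 104 + 27690 = 27794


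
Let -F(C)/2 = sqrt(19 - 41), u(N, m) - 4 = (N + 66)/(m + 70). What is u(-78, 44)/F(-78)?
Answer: 37*I*sqrt(22)/418 ≈ 0.41518*I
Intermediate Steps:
u(N, m) = 4 + (66 + N)/(70 + m) (u(N, m) = 4 + (N + 66)/(m + 70) = 4 + (66 + N)/(70 + m))
F(C) = -2*I*sqrt(22) (F(C) = -2*sqrt(19 - 41) = -2*I*sqrt(22))
u(-78, 44)/F(-78) = ((346 - 78 + 4*44)/(70 + 44))/((-2*I*sqrt(22))) = ((346 - 78 + 176)/114)*(I*sqrt(22)/44) = ((1/114)*444)*(I*sqrt(22)/44) = 74*(I*sqrt(22)/44)/19 = 37*I*sqrt(22)/418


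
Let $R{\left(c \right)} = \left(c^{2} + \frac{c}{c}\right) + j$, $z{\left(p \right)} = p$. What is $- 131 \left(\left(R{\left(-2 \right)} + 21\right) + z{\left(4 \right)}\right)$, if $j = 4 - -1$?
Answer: $-4585$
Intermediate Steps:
$j = 5$ ($j = 4 + 1 = 5$)
$R{\left(c \right)} = 6 + c^{2}$ ($R{\left(c \right)} = \left(c^{2} + \frac{c}{c}\right) + 5 = \left(c^{2} + 1\right) + 5 = \left(1 + c^{2}\right) + 5 = 6 + c^{2}$)
$- 131 \left(\left(R{\left(-2 \right)} + 21\right) + z{\left(4 \right)}\right) = - 131 \left(\left(\left(6 + \left(-2\right)^{2}\right) + 21\right) + 4\right) = - 131 \left(\left(\left(6 + 4\right) + 21\right) + 4\right) = - 131 \left(\left(10 + 21\right) + 4\right) = - 131 \left(31 + 4\right) = \left(-131\right) 35 = -4585$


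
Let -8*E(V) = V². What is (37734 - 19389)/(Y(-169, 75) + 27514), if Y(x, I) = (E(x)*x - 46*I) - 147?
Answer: 9784/334543 ≈ 0.029246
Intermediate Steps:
E(V) = -V²/8
Y(x, I) = -147 - 46*I - x³/8 (Y(x, I) = ((-x²/8)*x - 46*I) - 147 = (-x³/8 - 46*I) - 147 = (-46*I - x³/8) - 147 = -147 - 46*I - x³/8)
(37734 - 19389)/(Y(-169, 75) + 27514) = (37734 - 19389)/((-147 - 46*75 - ⅛*(-169)³) + 27514) = 18345/((-147 - 3450 - ⅛*(-4826809)) + 27514) = 18345/((-147 - 3450 + 4826809/8) + 27514) = 18345/(4798033/8 + 27514) = 18345/(5018145/8) = 18345*(8/5018145) = 9784/334543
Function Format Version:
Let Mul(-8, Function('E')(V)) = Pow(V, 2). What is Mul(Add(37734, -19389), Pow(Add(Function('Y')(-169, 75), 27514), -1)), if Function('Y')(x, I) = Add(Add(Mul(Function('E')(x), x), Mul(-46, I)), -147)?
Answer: Rational(9784, 334543) ≈ 0.029246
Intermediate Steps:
Function('E')(V) = Mul(Rational(-1, 8), Pow(V, 2))
Function('Y')(x, I) = Add(-147, Mul(-46, I), Mul(Rational(-1, 8), Pow(x, 3))) (Function('Y')(x, I) = Add(Add(Mul(Mul(Rational(-1, 8), Pow(x, 2)), x), Mul(-46, I)), -147) = Add(Add(Mul(Rational(-1, 8), Pow(x, 3)), Mul(-46, I)), -147) = Add(Add(Mul(-46, I), Mul(Rational(-1, 8), Pow(x, 3))), -147) = Add(-147, Mul(-46, I), Mul(Rational(-1, 8), Pow(x, 3))))
Mul(Add(37734, -19389), Pow(Add(Function('Y')(-169, 75), 27514), -1)) = Mul(Add(37734, -19389), Pow(Add(Add(-147, Mul(-46, 75), Mul(Rational(-1, 8), Pow(-169, 3))), 27514), -1)) = Mul(18345, Pow(Add(Add(-147, -3450, Mul(Rational(-1, 8), -4826809)), 27514), -1)) = Mul(18345, Pow(Add(Add(-147, -3450, Rational(4826809, 8)), 27514), -1)) = Mul(18345, Pow(Add(Rational(4798033, 8), 27514), -1)) = Mul(18345, Pow(Rational(5018145, 8), -1)) = Mul(18345, Rational(8, 5018145)) = Rational(9784, 334543)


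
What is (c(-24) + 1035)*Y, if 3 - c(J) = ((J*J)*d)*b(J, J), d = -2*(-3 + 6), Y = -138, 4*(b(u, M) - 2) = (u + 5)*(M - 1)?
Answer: -57732300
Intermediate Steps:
b(u, M) = 2 + (-1 + M)*(5 + u)/4 (b(u, M) = 2 + ((u + 5)*(M - 1))/4 = 2 + ((5 + u)*(-1 + M))/4 = 2 + ((-1 + M)*(5 + u))/4 = 2 + (-1 + M)*(5 + u)/4)
d = -6 (d = -2*3 = -6)
c(J) = 3 + 6*J²*(¾ + J + J²/4) (c(J) = 3 - (J*J)*(-6)*(¾ - J/4 + 5*J/4 + J*J/4) = 3 - J²*(-6)*(¾ - J/4 + 5*J/4 + J²/4) = 3 - (-6*J²)*(¾ + J + J²/4) = 3 - (-6)*J²*(¾ + J + J²/4) = 3 + 6*J²*(¾ + J + J²/4))
(c(-24) + 1035)*Y = ((3 + (3/2)*(-24)²*(3 + (-24)² + 4*(-24))) + 1035)*(-138) = ((3 + (3/2)*576*(3 + 576 - 96)) + 1035)*(-138) = ((3 + (3/2)*576*483) + 1035)*(-138) = ((3 + 417312) + 1035)*(-138) = (417315 + 1035)*(-138) = 418350*(-138) = -57732300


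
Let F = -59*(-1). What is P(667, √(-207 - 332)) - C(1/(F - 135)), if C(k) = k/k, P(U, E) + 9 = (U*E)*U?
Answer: -10 + 3114223*I*√11 ≈ -10.0 + 1.0329e+7*I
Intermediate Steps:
F = 59
P(U, E) = -9 + E*U² (P(U, E) = -9 + (U*E)*U = -9 + (E*U)*U = -9 + E*U²)
C(k) = 1
P(667, √(-207 - 332)) - C(1/(F - 135)) = (-9 + √(-207 - 332)*667²) - 1*1 = (-9 + √(-539)*444889) - 1 = (-9 + (7*I*√11)*444889) - 1 = (-9 + 3114223*I*√11) - 1 = -10 + 3114223*I*√11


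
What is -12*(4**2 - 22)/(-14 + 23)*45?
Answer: 360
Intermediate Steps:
-12*(4**2 - 22)/(-14 + 23)*45 = -12*(16 - 22)/9*45 = -(-72)/9*45 = -12*(-2/3)*45 = 8*45 = 360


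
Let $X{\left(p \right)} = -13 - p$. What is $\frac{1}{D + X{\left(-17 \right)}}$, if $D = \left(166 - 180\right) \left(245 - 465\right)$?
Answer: $\frac{1}{3084} \approx 0.00032425$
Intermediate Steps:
$D = 3080$ ($D = \left(-14\right) \left(-220\right) = 3080$)
$\frac{1}{D + X{\left(-17 \right)}} = \frac{1}{3080 - -4} = \frac{1}{3080 + \left(-13 + 17\right)} = \frac{1}{3080 + 4} = \frac{1}{3084}$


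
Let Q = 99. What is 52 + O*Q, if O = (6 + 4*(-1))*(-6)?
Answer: -1136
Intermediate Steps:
O = -12 (O = (6 - 4)*(-6) = 2*(-6) = -12)
52 + O*Q = 52 - 12*99 = 52 - 1188 = -1136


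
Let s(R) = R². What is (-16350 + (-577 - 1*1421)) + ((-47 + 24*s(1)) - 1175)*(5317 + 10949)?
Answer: -19505016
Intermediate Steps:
(-16350 + (-577 - 1*1421)) + ((-47 + 24*s(1)) - 1175)*(5317 + 10949) = (-16350 + (-577 - 1*1421)) + ((-47 + 24*1²) - 1175)*(5317 + 10949) = (-16350 + (-577 - 1421)) + ((-47 + 24*1) - 1175)*16266 = (-16350 - 1998) + ((-47 + 24) - 1175)*16266 = -18348 + (-23 - 1175)*16266 = -18348 - 1198*16266 = -18348 - 19486668 = -19505016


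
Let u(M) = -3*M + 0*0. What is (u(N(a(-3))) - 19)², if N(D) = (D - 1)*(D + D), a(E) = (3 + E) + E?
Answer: 8281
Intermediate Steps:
a(E) = 3 + 2*E
N(D) = 2*D*(-1 + D) (N(D) = (-1 + D)*(2*D) = 2*D*(-1 + D))
u(M) = -3*M (u(M) = -3*M + 0 = -3*M)
(u(N(a(-3))) - 19)² = (-6*(3 + 2*(-3))*(-1 + (3 + 2*(-3))) - 19)² = (-6*(3 - 6)*(-1 + (3 - 6)) - 19)² = (-6*(-3)*(-1 - 3) - 19)² = (-6*(-3)*(-4) - 19)² = (-3*24 - 19)² = (-72 - 19)² = (-91)² = 8281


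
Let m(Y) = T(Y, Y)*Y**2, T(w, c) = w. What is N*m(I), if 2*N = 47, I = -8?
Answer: -12032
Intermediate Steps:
N = 47/2 (N = (1/2)*47 = 47/2 ≈ 23.500)
m(Y) = Y**3 (m(Y) = Y*Y**2 = Y**3)
N*m(I) = (47/2)*(-8)**3 = (47/2)*(-512) = -12032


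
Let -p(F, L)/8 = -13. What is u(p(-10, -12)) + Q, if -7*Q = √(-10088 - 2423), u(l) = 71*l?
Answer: 7384 - I*√12511/7 ≈ 7384.0 - 15.979*I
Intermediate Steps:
p(F, L) = 104 (p(F, L) = -8*(-13) = 104)
Q = -I*√12511/7 (Q = -√(-10088 - 2423)/7 = -I*√12511/7 ≈ -15.979*I)
u(p(-10, -12)) + Q = 71*104 - I*√12511/7 = 7384 - I*√12511/7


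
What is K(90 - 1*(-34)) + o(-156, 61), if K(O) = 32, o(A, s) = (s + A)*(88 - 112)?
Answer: 2312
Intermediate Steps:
o(A, s) = -24*A - 24*s (o(A, s) = (A + s)*(-24) = -24*A - 24*s)
K(90 - 1*(-34)) + o(-156, 61) = 32 + (-24*(-156) - 24*61) = 32 + (3744 - 1464) = 32 + 2280 = 2312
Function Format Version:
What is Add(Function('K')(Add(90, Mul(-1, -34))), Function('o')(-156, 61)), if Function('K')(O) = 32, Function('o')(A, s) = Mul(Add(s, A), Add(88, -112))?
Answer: 2312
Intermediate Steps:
Function('o')(A, s) = Add(Mul(-24, A), Mul(-24, s)) (Function('o')(A, s) = Mul(Add(A, s), -24) = Add(Mul(-24, A), Mul(-24, s)))
Add(Function('K')(Add(90, Mul(-1, -34))), Function('o')(-156, 61)) = Add(32, Add(Mul(-24, -156), Mul(-24, 61))) = Add(32, Add(3744, -1464)) = Add(32, 2280) = 2312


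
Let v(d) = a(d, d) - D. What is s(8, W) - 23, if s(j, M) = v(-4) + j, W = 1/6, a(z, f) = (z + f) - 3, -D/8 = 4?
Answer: 6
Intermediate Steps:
D = -32 (D = -8*4 = -32)
a(z, f) = -3 + f + z (a(z, f) = (f + z) - 3 = -3 + f + z)
v(d) = 29 + 2*d (v(d) = (-3 + d + d) - 1*(-32) = (-3 + 2*d) + 32 = 29 + 2*d)
W = 1/6 ≈ 0.16667
s(j, M) = 21 + j (s(j, M) = (29 + 2*(-4)) + j = (29 - 8) + j = 21 + j)
s(8, W) - 23 = (21 + 8) - 23 = 29 - 23 = 6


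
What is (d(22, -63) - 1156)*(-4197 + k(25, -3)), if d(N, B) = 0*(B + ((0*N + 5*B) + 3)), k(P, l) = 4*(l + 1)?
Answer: 4860980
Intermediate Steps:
k(P, l) = 4 + 4*l (k(P, l) = 4*(1 + l) = 4 + 4*l)
d(N, B) = 0 (d(N, B) = 0*(B + ((0 + 5*B) + 3)) = 0*(B + (5*B + 3)) = 0*(B + (3 + 5*B)) = 0*(3 + 6*B) = 0)
(d(22, -63) - 1156)*(-4197 + k(25, -3)) = (0 - 1156)*(-4197 + (4 + 4*(-3))) = -1156*(-4197 + (4 - 12)) = -1156*(-4197 - 8) = -1156*(-4205) = 4860980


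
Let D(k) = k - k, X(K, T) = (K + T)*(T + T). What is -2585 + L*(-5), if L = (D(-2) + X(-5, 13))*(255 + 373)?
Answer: -655705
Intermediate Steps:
X(K, T) = 2*T*(K + T) (X(K, T) = (K + T)*(2*T) = 2*T*(K + T))
D(k) = 0
L = 130624 (L = (0 + 2*13*(-5 + 13))*(255 + 373) = (0 + 2*13*8)*628 = (0 + 208)*628 = 208*628 = 130624)
-2585 + L*(-5) = -2585 + 130624*(-5) = -2585 - 653120 = -655705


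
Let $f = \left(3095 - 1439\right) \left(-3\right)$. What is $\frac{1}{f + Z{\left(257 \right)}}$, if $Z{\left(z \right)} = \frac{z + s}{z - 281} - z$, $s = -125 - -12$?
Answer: $- \frac{1}{5231} \approx -0.00019117$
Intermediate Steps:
$s = -113$ ($s = -125 + 12 = -113$)
$f = -4968$ ($f = \left(3095 - 1439\right) \left(-3\right) = 1656 \left(-3\right) = -4968$)
$Z{\left(z \right)} = - z + \frac{-113 + z}{-281 + z}$ ($Z{\left(z \right)} = \frac{z - 113}{z - 281} - z = \frac{-113 + z}{-281 + z} - z = - z + \frac{-113 + z}{-281 + z}$)
$\frac{1}{f + Z{\left(257 \right)}} = \frac{1}{-4968 + \frac{-113 - 257^{2} + 282 \cdot 257}{-281 + 257}} = \frac{1}{-4968 + \frac{-113 - 66049 + 72474}{-24}} = \frac{1}{-4968 - \frac{-113 - 66049 + 72474}{24}} = \frac{1}{-4968 - 263} = \frac{1}{-5231} = - \frac{1}{5231}$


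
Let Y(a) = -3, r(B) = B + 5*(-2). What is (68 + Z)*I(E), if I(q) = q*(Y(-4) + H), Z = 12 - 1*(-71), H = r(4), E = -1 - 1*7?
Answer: 10872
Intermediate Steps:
r(B) = -10 + B (r(B) = B - 10 = -10 + B)
E = -8 (E = -1 - 7 = -8)
H = -6 (H = -10 + 4 = -6)
Z = 83 (Z = 12 + 71 = 83)
I(q) = -9*q (I(q) = q*(-3 - 6) = q*(-9) = -9*q)
(68 + Z)*I(E) = (68 + 83)*(-9*(-8)) = 151*72 = 10872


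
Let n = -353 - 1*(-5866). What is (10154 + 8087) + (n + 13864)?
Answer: 37618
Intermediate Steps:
n = 5513 (n = -353 + 5866 = 5513)
(10154 + 8087) + (n + 13864) = (10154 + 8087) + (5513 + 13864) = 18241 + 19377 = 37618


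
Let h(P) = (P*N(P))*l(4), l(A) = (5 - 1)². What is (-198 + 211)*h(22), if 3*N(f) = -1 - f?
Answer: -105248/3 ≈ -35083.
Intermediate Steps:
l(A) = 16 (l(A) = 4² = 16)
N(f) = -⅓ - f/3 (N(f) = (-1 - f)/3 = -⅓ - f/3)
h(P) = 16*P*(-⅓ - P/3) (h(P) = (P*(-⅓ - P/3))*16 = 16*P*(-⅓ - P/3))
(-198 + 211)*h(22) = (-198 + 211)*(-16/3*22*(1 + 22)) = 13*(-16/3*22*23) = 13*(-8096/3) = -105248/3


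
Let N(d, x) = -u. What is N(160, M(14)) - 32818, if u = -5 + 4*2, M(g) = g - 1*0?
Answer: -32821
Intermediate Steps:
M(g) = g (M(g) = g + 0 = g)
u = 3 (u = -5 + 8 = 3)
N(d, x) = -3 (N(d, x) = -1*3 = -3)
N(160, M(14)) - 32818 = -3 - 32818 = -32821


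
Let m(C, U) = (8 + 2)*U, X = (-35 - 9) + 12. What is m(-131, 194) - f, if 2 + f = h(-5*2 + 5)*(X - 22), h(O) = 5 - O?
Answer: 2482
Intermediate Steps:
X = -32 (X = -44 + 12 = -32)
m(C, U) = 10*U
f = -542 (f = -2 + (5 - (-5*2 + 5))*(-32 - 22) = -2 + (5 - (-10 + 5))*(-54) = -2 + (5 - 1*(-5))*(-54) = -2 + (5 + 5)*(-54) = -2 + 10*(-54) = -2 - 540 = -542)
m(-131, 194) - f = 10*194 - 1*(-542) = 1940 + 542 = 2482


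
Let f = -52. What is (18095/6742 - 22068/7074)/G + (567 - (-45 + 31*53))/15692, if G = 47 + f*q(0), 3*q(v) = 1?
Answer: -49577951181/616734657388 ≈ -0.080388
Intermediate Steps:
q(v) = 1/3 (q(v) = (1/3)*1 = 1/3)
G = 89/3 (G = 47 - 52*1/3 = 47 - 52/3 = 89/3 ≈ 29.667)
(18095/6742 - 22068/7074)/G + (567 - (-45 + 31*53))/15692 = (18095/6742 - 22068/7074)/(89/3) + (567 - (-45 + 31*53))/15692 = (18095*(1/6742) - 22068*1/7074)*(3/89) + (567 - (-45 + 1643))*(1/15692) = (18095/6742 - 1226/393)*(3/89) + (567 - 1*1598)*(1/15692) = -1154357/2649606*3/89 + (567 - 1598)*(1/15692) = -1154357/78604978 - 1031*1/15692 = -1154357/78604978 - 1031/15692 = -49577951181/616734657388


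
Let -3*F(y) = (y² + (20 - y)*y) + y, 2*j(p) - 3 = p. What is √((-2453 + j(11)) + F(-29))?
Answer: I*√2243 ≈ 47.36*I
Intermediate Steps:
j(p) = 3/2 + p/2
F(y) = -y/3 - y²/3 - y*(20 - y)/3 (F(y) = -((y² + (20 - y)*y) + y)/3 = -((y² + y*(20 - y)) + y)/3 = -(y + y² + y*(20 - y))/3 = -y/3 - y²/3 - y*(20 - y)/3)
√((-2453 + j(11)) + F(-29)) = √((-2453 + (3/2 + (½)*11)) - 7*(-29)) = √((-2453 + (3/2 + 11/2)) + 203) = √((-2453 + 7) + 203) = √(-2446 + 203) = √(-2243) = I*√2243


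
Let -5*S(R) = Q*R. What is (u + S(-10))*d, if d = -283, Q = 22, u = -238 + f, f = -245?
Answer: 124237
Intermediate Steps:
u = -483 (u = -238 - 245 = -483)
S(R) = -22*R/5
(u + S(-10))*d = (-483 - 22/5*(-10))*(-283) = (-483 + 44)*(-283) = -439*(-283) = 124237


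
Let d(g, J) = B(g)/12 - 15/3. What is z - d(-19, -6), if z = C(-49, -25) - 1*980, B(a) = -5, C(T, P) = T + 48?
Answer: -11707/12 ≈ -975.58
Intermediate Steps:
C(T, P) = 48 + T
d(g, J) = -65/12 (d(g, J) = -5/12 - 15/3 = -5*1/12 - 15*1/3 = -5/12 - 5 = -65/12)
z = -981 (z = (48 - 49) - 1*980 = -1 - 980 = -981)
z - d(-19, -6) = -981 - 1*(-65/12) = -981 + 65/12 = -11707/12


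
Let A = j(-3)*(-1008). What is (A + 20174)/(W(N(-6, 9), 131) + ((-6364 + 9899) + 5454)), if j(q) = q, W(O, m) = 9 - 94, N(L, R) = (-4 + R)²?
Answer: 1657/636 ≈ 2.6053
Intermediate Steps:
W(O, m) = -85
A = 3024 (A = -3*(-1008) = 3024)
(A + 20174)/(W(N(-6, 9), 131) + ((-6364 + 9899) + 5454)) = (3024 + 20174)/(-85 + ((-6364 + 9899) + 5454)) = 23198/(-85 + (3535 + 5454)) = 23198/(-85 + 8989) = 23198/8904 = 23198*(1/8904) = 1657/636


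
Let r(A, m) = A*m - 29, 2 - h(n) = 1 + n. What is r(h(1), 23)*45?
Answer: -1305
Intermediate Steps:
h(n) = 1 - n (h(n) = 2 - (1 + n) = 2 + (-1 - n) = 1 - n)
r(A, m) = -29 + A*m
r(h(1), 23)*45 = (-29 + (1 - 1*1)*23)*45 = (-29 + (1 - 1)*23)*45 = (-29 + 0*23)*45 = (-29 + 0)*45 = -29*45 = -1305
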